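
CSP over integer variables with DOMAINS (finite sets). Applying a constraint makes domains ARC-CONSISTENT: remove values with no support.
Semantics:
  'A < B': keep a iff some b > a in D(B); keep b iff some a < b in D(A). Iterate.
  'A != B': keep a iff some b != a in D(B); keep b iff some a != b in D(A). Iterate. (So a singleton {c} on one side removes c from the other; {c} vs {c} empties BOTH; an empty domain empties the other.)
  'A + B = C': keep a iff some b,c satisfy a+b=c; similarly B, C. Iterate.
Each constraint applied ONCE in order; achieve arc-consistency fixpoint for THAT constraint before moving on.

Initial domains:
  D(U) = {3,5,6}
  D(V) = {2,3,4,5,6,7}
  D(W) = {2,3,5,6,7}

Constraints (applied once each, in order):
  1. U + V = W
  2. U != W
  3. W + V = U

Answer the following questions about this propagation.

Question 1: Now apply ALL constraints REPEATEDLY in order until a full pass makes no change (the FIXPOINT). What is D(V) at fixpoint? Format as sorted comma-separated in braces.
Answer: {}

Derivation:
pass 0 (initial): D(V)={2,3,4,5,6,7}
pass 1: U {3,5,6}->{}; V {2,3,4,5,6,7}->{}; W {2,3,5,6,7}->{}
pass 2: no change
Fixpoint after 2 passes: D(V) = {}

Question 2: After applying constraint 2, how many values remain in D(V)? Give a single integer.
Answer: 3

Derivation:
Constraint 1 (U + V = W) on D(U)={3,5,6} D(V)={2,3,4,5,6,7} D(W)={2,3,5,6,7}: U {3,5,6}->{3,5}; V {2,3,4,5,6,7}->{2,3,4}; W {2,3,5,6,7}->{5,6,7}
Constraint 2 (U != W) on D(U)={3,5} D(W)={5,6,7}: no change
So after constraint 2: D(V)={2,3,4}, size = 3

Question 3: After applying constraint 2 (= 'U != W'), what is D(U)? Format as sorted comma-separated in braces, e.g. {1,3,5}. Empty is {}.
Answer: {3,5}

Derivation:
Constraint 1 (U + V = W) on D(U)={3,5,6} D(V)={2,3,4,5,6,7} D(W)={2,3,5,6,7}: U {3,5,6}->{3,5}; V {2,3,4,5,6,7}->{2,3,4}; W {2,3,5,6,7}->{5,6,7}
Constraint 2 (U != W) on D(U)={3,5} D(W)={5,6,7}: no change
So after constraint 2: D(U) = {3,5}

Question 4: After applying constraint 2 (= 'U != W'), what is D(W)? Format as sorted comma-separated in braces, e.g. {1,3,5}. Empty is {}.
Constraint 1 (U + V = W) on D(U)={3,5,6} D(V)={2,3,4,5,6,7} D(W)={2,3,5,6,7}: U {3,5,6}->{3,5}; V {2,3,4,5,6,7}->{2,3,4}; W {2,3,5,6,7}->{5,6,7}
Constraint 2 (U != W) on D(U)={3,5} D(W)={5,6,7}: no change
So after constraint 2: D(W) = {5,6,7}

Answer: {5,6,7}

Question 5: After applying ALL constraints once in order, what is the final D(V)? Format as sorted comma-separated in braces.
Answer: {}

Derivation:
Constraint 1 (U + V = W) on D(U)={3,5,6} D(V)={2,3,4,5,6,7} D(W)={2,3,5,6,7}: U {3,5,6}->{3,5}; V {2,3,4,5,6,7}->{2,3,4}; W {2,3,5,6,7}->{5,6,7}
Constraint 2 (U != W) on D(U)={3,5} D(W)={5,6,7}: no change
Constraint 3 (W + V = U) on D(W)={5,6,7} D(V)={2,3,4} D(U)={3,5}: W {5,6,7}->{}; V {2,3,4}->{}; U {3,5}->{}
So after all 3 constraints: D(V) = {}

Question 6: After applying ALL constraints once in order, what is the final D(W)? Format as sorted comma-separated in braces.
Answer: {}

Derivation:
Constraint 1 (U + V = W) on D(U)={3,5,6} D(V)={2,3,4,5,6,7} D(W)={2,3,5,6,7}: U {3,5,6}->{3,5}; V {2,3,4,5,6,7}->{2,3,4}; W {2,3,5,6,7}->{5,6,7}
Constraint 2 (U != W) on D(U)={3,5} D(W)={5,6,7}: no change
Constraint 3 (W + V = U) on D(W)={5,6,7} D(V)={2,3,4} D(U)={3,5}: W {5,6,7}->{}; V {2,3,4}->{}; U {3,5}->{}
So after all 3 constraints: D(W) = {}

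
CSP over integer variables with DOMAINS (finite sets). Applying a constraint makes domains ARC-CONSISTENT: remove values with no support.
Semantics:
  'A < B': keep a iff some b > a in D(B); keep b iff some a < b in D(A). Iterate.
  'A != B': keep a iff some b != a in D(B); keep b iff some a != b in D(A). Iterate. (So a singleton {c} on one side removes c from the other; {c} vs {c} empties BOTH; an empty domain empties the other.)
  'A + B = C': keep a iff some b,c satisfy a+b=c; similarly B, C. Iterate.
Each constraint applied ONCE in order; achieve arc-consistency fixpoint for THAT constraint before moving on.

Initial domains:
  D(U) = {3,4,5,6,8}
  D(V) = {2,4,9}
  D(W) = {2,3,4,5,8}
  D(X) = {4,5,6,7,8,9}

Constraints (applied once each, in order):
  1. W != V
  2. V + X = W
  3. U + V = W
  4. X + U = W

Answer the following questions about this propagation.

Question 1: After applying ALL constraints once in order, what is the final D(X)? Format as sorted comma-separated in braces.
Answer: {4}

Derivation:
Constraint 1 (W != V) on D(W)={2,3,4,5,8} D(V)={2,4,9}: no change
Constraint 2 (V + X = W) on D(V)={2,4,9} D(X)={4,5,6,7,8,9} D(W)={2,3,4,5,8}: V {2,4,9}->{2,4}; X {4,5,6,7,8,9}->{4,6}; W {2,3,4,5,8}->{8}
Constraint 3 (U + V = W) on D(U)={3,4,5,6,8} D(V)={2,4} D(W)={8}: U {3,4,5,6,8}->{4,6}
Constraint 4 (X + U = W) on D(X)={4,6} D(U)={4,6} D(W)={8}: X {4,6}->{4}; U {4,6}->{4}
So after all 4 constraints: D(X) = {4}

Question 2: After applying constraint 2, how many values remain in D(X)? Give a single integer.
Answer: 2

Derivation:
Constraint 1 (W != V) on D(W)={2,3,4,5,8} D(V)={2,4,9}: no change
Constraint 2 (V + X = W) on D(V)={2,4,9} D(X)={4,5,6,7,8,9} D(W)={2,3,4,5,8}: V {2,4,9}->{2,4}; X {4,5,6,7,8,9}->{4,6}; W {2,3,4,5,8}->{8}
So after constraint 2: D(X)={4,6}, size = 2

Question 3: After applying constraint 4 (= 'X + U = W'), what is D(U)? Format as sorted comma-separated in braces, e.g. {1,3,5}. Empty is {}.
Constraint 1 (W != V) on D(W)={2,3,4,5,8} D(V)={2,4,9}: no change
Constraint 2 (V + X = W) on D(V)={2,4,9} D(X)={4,5,6,7,8,9} D(W)={2,3,4,5,8}: V {2,4,9}->{2,4}; X {4,5,6,7,8,9}->{4,6}; W {2,3,4,5,8}->{8}
Constraint 3 (U + V = W) on D(U)={3,4,5,6,8} D(V)={2,4} D(W)={8}: U {3,4,5,6,8}->{4,6}
Constraint 4 (X + U = W) on D(X)={4,6} D(U)={4,6} D(W)={8}: X {4,6}->{4}; U {4,6}->{4}
So after constraint 4: D(U) = {4}

Answer: {4}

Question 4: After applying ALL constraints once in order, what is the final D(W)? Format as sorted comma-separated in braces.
Constraint 1 (W != V) on D(W)={2,3,4,5,8} D(V)={2,4,9}: no change
Constraint 2 (V + X = W) on D(V)={2,4,9} D(X)={4,5,6,7,8,9} D(W)={2,3,4,5,8}: V {2,4,9}->{2,4}; X {4,5,6,7,8,9}->{4,6}; W {2,3,4,5,8}->{8}
Constraint 3 (U + V = W) on D(U)={3,4,5,6,8} D(V)={2,4} D(W)={8}: U {3,4,5,6,8}->{4,6}
Constraint 4 (X + U = W) on D(X)={4,6} D(U)={4,6} D(W)={8}: X {4,6}->{4}; U {4,6}->{4}
So after all 4 constraints: D(W) = {8}

Answer: {8}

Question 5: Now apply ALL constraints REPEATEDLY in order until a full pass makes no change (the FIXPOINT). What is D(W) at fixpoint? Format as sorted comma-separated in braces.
Answer: {8}

Derivation:
pass 0 (initial): D(W)={2,3,4,5,8}
pass 1: U {3,4,5,6,8}->{4}; V {2,4,9}->{2,4}; W {2,3,4,5,8}->{8}; X {4,5,6,7,8,9}->{4}
pass 2: V {2,4}->{4}
pass 3: no change
Fixpoint after 3 passes: D(W) = {8}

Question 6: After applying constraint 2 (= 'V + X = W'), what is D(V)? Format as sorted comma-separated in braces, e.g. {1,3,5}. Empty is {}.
Constraint 1 (W != V) on D(W)={2,3,4,5,8} D(V)={2,4,9}: no change
Constraint 2 (V + X = W) on D(V)={2,4,9} D(X)={4,5,6,7,8,9} D(W)={2,3,4,5,8}: V {2,4,9}->{2,4}; X {4,5,6,7,8,9}->{4,6}; W {2,3,4,5,8}->{8}
So after constraint 2: D(V) = {2,4}

Answer: {2,4}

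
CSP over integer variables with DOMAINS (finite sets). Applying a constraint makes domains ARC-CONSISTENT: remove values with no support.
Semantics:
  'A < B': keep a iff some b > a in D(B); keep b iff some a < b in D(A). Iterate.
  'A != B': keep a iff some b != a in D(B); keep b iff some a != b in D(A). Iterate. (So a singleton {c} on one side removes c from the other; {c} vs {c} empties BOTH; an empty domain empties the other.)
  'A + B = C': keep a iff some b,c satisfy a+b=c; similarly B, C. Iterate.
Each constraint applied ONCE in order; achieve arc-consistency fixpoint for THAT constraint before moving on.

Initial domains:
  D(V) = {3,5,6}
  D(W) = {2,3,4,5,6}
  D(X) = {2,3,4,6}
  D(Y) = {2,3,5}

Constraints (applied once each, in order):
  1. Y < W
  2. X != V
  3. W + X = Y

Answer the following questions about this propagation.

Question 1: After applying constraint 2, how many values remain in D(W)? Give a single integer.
Answer: 4

Derivation:
Constraint 1 (Y < W) on D(Y)={2,3,5} D(W)={2,3,4,5,6}: W {2,3,4,5,6}->{3,4,5,6}
Constraint 2 (X != V) on D(X)={2,3,4,6} D(V)={3,5,6}: no change
So after constraint 2: D(W)={3,4,5,6}, size = 4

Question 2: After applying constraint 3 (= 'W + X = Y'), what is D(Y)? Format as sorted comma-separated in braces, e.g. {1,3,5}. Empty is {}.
Constraint 1 (Y < W) on D(Y)={2,3,5} D(W)={2,3,4,5,6}: W {2,3,4,5,6}->{3,4,5,6}
Constraint 2 (X != V) on D(X)={2,3,4,6} D(V)={3,5,6}: no change
Constraint 3 (W + X = Y) on D(W)={3,4,5,6} D(X)={2,3,4,6} D(Y)={2,3,5}: W {3,4,5,6}->{3}; X {2,3,4,6}->{2}; Y {2,3,5}->{5}
So after constraint 3: D(Y) = {5}

Answer: {5}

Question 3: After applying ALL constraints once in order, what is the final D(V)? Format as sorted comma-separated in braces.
Constraint 1 (Y < W) on D(Y)={2,3,5} D(W)={2,3,4,5,6}: W {2,3,4,5,6}->{3,4,5,6}
Constraint 2 (X != V) on D(X)={2,3,4,6} D(V)={3,5,6}: no change
Constraint 3 (W + X = Y) on D(W)={3,4,5,6} D(X)={2,3,4,6} D(Y)={2,3,5}: W {3,4,5,6}->{3}; X {2,3,4,6}->{2}; Y {2,3,5}->{5}
So after all 3 constraints: D(V) = {3,5,6}

Answer: {3,5,6}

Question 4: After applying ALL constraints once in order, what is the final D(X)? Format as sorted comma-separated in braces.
Answer: {2}

Derivation:
Constraint 1 (Y < W) on D(Y)={2,3,5} D(W)={2,3,4,5,6}: W {2,3,4,5,6}->{3,4,5,6}
Constraint 2 (X != V) on D(X)={2,3,4,6} D(V)={3,5,6}: no change
Constraint 3 (W + X = Y) on D(W)={3,4,5,6} D(X)={2,3,4,6} D(Y)={2,3,5}: W {3,4,5,6}->{3}; X {2,3,4,6}->{2}; Y {2,3,5}->{5}
So after all 3 constraints: D(X) = {2}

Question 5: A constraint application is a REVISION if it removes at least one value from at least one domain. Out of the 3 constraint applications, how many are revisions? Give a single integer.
Constraint 1 (Y < W) on D(Y)={2,3,5} D(W)={2,3,4,5,6}: W {2,3,4,5,6}->{3,4,5,6} => REVISION
Constraint 2 (X != V) on D(X)={2,3,4,6} D(V)={3,5,6}: no change => not a revision
Constraint 3 (W + X = Y) on D(W)={3,4,5,6} D(X)={2,3,4,6} D(Y)={2,3,5}: W {3,4,5,6}->{3}; X {2,3,4,6}->{2}; Y {2,3,5}->{5} => REVISION
Total revisions = 2

Answer: 2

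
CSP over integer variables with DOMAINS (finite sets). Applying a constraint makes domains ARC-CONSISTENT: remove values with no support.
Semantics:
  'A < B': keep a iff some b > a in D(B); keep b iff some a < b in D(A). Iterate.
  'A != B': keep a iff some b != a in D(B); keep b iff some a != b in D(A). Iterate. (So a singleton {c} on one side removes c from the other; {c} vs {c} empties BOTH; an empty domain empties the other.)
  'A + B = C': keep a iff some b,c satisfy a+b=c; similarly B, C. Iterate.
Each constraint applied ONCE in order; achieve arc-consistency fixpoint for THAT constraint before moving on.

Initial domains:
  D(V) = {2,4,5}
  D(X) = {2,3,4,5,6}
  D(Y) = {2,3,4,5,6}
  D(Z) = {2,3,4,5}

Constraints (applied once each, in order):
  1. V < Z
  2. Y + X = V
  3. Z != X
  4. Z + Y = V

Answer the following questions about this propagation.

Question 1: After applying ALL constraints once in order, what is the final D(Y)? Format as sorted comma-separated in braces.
Constraint 1 (V < Z) on D(V)={2,4,5} D(Z)={2,3,4,5}: V {2,4,5}->{2,4}; Z {2,3,4,5}->{3,4,5}
Constraint 2 (Y + X = V) on D(Y)={2,3,4,5,6} D(X)={2,3,4,5,6} D(V)={2,4}: Y {2,3,4,5,6}->{2}; X {2,3,4,5,6}->{2}; V {2,4}->{4}
Constraint 3 (Z != X) on D(Z)={3,4,5} D(X)={2}: no change
Constraint 4 (Z + Y = V) on D(Z)={3,4,5} D(Y)={2} D(V)={4}: Z {3,4,5}->{}; Y {2}->{}; V {4}->{}
So after all 4 constraints: D(Y) = {}

Answer: {}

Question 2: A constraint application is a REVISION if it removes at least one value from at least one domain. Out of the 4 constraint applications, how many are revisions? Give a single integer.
Constraint 1 (V < Z) on D(V)={2,4,5} D(Z)={2,3,4,5}: V {2,4,5}->{2,4}; Z {2,3,4,5}->{3,4,5} => REVISION
Constraint 2 (Y + X = V) on D(Y)={2,3,4,5,6} D(X)={2,3,4,5,6} D(V)={2,4}: Y {2,3,4,5,6}->{2}; X {2,3,4,5,6}->{2}; V {2,4}->{4} => REVISION
Constraint 3 (Z != X) on D(Z)={3,4,5} D(X)={2}: no change => not a revision
Constraint 4 (Z + Y = V) on D(Z)={3,4,5} D(Y)={2} D(V)={4}: Z {3,4,5}->{}; Y {2}->{}; V {4}->{} => REVISION
Total revisions = 3

Answer: 3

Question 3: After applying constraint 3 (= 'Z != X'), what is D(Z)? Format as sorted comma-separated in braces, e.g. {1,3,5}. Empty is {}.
Constraint 1 (V < Z) on D(V)={2,4,5} D(Z)={2,3,4,5}: V {2,4,5}->{2,4}; Z {2,3,4,5}->{3,4,5}
Constraint 2 (Y + X = V) on D(Y)={2,3,4,5,6} D(X)={2,3,4,5,6} D(V)={2,4}: Y {2,3,4,5,6}->{2}; X {2,3,4,5,6}->{2}; V {2,4}->{4}
Constraint 3 (Z != X) on D(Z)={3,4,5} D(X)={2}: no change
So after constraint 3: D(Z) = {3,4,5}

Answer: {3,4,5}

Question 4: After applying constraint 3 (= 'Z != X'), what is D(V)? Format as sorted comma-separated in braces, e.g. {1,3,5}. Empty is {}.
Constraint 1 (V < Z) on D(V)={2,4,5} D(Z)={2,3,4,5}: V {2,4,5}->{2,4}; Z {2,3,4,5}->{3,4,5}
Constraint 2 (Y + X = V) on D(Y)={2,3,4,5,6} D(X)={2,3,4,5,6} D(V)={2,4}: Y {2,3,4,5,6}->{2}; X {2,3,4,5,6}->{2}; V {2,4}->{4}
Constraint 3 (Z != X) on D(Z)={3,4,5} D(X)={2}: no change
So after constraint 3: D(V) = {4}

Answer: {4}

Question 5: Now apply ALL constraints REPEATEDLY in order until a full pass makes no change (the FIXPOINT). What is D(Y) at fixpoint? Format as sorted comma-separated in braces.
Answer: {}

Derivation:
pass 0 (initial): D(Y)={2,3,4,5,6}
pass 1: V {2,4,5}->{}; X {2,3,4,5,6}->{2}; Y {2,3,4,5,6}->{}; Z {2,3,4,5}->{}
pass 2: X {2}->{}
pass 3: no change
Fixpoint after 3 passes: D(Y) = {}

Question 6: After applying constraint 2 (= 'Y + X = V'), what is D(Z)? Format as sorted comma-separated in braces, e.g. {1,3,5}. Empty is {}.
Constraint 1 (V < Z) on D(V)={2,4,5} D(Z)={2,3,4,5}: V {2,4,5}->{2,4}; Z {2,3,4,5}->{3,4,5}
Constraint 2 (Y + X = V) on D(Y)={2,3,4,5,6} D(X)={2,3,4,5,6} D(V)={2,4}: Y {2,3,4,5,6}->{2}; X {2,3,4,5,6}->{2}; V {2,4}->{4}
So after constraint 2: D(Z) = {3,4,5}

Answer: {3,4,5}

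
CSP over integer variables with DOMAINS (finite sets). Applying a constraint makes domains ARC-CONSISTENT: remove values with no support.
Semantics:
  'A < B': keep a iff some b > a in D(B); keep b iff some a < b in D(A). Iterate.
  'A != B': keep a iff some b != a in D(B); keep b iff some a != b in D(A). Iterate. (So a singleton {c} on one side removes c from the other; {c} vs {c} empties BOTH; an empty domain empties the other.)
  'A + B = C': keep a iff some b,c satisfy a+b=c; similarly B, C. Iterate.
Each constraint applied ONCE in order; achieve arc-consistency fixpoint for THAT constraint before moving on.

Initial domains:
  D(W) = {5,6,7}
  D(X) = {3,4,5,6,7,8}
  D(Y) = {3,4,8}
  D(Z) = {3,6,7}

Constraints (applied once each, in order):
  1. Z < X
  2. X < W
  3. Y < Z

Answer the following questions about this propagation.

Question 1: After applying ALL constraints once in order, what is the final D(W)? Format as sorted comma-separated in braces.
Answer: {5,6,7}

Derivation:
Constraint 1 (Z < X) on D(Z)={3,6,7} D(X)={3,4,5,6,7,8}: X {3,4,5,6,7,8}->{4,5,6,7,8}
Constraint 2 (X < W) on D(X)={4,5,6,7,8} D(W)={5,6,7}: X {4,5,6,7,8}->{4,5,6}
Constraint 3 (Y < Z) on D(Y)={3,4,8} D(Z)={3,6,7}: Y {3,4,8}->{3,4}; Z {3,6,7}->{6,7}
So after all 3 constraints: D(W) = {5,6,7}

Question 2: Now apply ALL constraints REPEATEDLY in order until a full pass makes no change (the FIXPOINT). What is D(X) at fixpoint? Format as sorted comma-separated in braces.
pass 0 (initial): D(X)={3,4,5,6,7,8}
pass 1: X {3,4,5,6,7,8}->{4,5,6}; Y {3,4,8}->{3,4}; Z {3,6,7}->{6,7}
pass 2: W {5,6,7}->{}; X {4,5,6}->{}; Y {3,4}->{}; Z {6,7}->{}
pass 3: no change
Fixpoint after 3 passes: D(X) = {}

Answer: {}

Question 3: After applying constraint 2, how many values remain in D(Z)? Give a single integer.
Constraint 1 (Z < X) on D(Z)={3,6,7} D(X)={3,4,5,6,7,8}: X {3,4,5,6,7,8}->{4,5,6,7,8}
Constraint 2 (X < W) on D(X)={4,5,6,7,8} D(W)={5,6,7}: X {4,5,6,7,8}->{4,5,6}
So after constraint 2: D(Z)={3,6,7}, size = 3

Answer: 3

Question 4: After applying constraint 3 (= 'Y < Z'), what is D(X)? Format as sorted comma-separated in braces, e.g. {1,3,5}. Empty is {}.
Constraint 1 (Z < X) on D(Z)={3,6,7} D(X)={3,4,5,6,7,8}: X {3,4,5,6,7,8}->{4,5,6,7,8}
Constraint 2 (X < W) on D(X)={4,5,6,7,8} D(W)={5,6,7}: X {4,5,6,7,8}->{4,5,6}
Constraint 3 (Y < Z) on D(Y)={3,4,8} D(Z)={3,6,7}: Y {3,4,8}->{3,4}; Z {3,6,7}->{6,7}
So after constraint 3: D(X) = {4,5,6}

Answer: {4,5,6}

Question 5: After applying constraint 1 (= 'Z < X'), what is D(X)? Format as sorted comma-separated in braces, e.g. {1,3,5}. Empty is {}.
Constraint 1 (Z < X) on D(Z)={3,6,7} D(X)={3,4,5,6,7,8}: X {3,4,5,6,7,8}->{4,5,6,7,8}
So after constraint 1: D(X) = {4,5,6,7,8}

Answer: {4,5,6,7,8}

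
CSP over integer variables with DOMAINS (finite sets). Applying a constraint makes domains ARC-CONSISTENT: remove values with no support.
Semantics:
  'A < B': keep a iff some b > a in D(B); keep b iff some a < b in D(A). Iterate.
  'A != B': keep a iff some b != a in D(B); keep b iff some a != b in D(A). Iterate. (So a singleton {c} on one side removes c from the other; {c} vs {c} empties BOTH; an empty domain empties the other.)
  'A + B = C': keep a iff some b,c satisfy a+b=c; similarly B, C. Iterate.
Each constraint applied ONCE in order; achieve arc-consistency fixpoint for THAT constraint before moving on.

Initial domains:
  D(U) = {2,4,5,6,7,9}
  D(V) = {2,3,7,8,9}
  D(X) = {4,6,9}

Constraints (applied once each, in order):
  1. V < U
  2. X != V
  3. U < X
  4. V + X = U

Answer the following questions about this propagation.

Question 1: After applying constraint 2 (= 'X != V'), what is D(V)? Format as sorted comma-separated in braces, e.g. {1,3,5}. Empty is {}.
Answer: {2,3,7,8}

Derivation:
Constraint 1 (V < U) on D(V)={2,3,7,8,9} D(U)={2,4,5,6,7,9}: V {2,3,7,8,9}->{2,3,7,8}; U {2,4,5,6,7,9}->{4,5,6,7,9}
Constraint 2 (X != V) on D(X)={4,6,9} D(V)={2,3,7,8}: no change
So after constraint 2: D(V) = {2,3,7,8}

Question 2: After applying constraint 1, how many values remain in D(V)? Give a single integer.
Answer: 4

Derivation:
Constraint 1 (V < U) on D(V)={2,3,7,8,9} D(U)={2,4,5,6,7,9}: V {2,3,7,8,9}->{2,3,7,8}; U {2,4,5,6,7,9}->{4,5,6,7,9}
So after constraint 1: D(V)={2,3,7,8}, size = 4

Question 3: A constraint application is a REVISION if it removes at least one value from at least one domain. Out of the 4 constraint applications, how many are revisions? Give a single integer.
Constraint 1 (V < U) on D(V)={2,3,7,8,9} D(U)={2,4,5,6,7,9}: V {2,3,7,8,9}->{2,3,7,8}; U {2,4,5,6,7,9}->{4,5,6,7,9} => REVISION
Constraint 2 (X != V) on D(X)={4,6,9} D(V)={2,3,7,8}: no change => not a revision
Constraint 3 (U < X) on D(U)={4,5,6,7,9} D(X)={4,6,9}: U {4,5,6,7,9}->{4,5,6,7}; X {4,6,9}->{6,9} => REVISION
Constraint 4 (V + X = U) on D(V)={2,3,7,8} D(X)={6,9} D(U)={4,5,6,7}: V {2,3,7,8}->{}; X {6,9}->{}; U {4,5,6,7}->{} => REVISION
Total revisions = 3

Answer: 3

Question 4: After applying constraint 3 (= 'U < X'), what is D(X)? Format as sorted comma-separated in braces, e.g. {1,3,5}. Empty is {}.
Answer: {6,9}

Derivation:
Constraint 1 (V < U) on D(V)={2,3,7,8,9} D(U)={2,4,5,6,7,9}: V {2,3,7,8,9}->{2,3,7,8}; U {2,4,5,6,7,9}->{4,5,6,7,9}
Constraint 2 (X != V) on D(X)={4,6,9} D(V)={2,3,7,8}: no change
Constraint 3 (U < X) on D(U)={4,5,6,7,9} D(X)={4,6,9}: U {4,5,6,7,9}->{4,5,6,7}; X {4,6,9}->{6,9}
So after constraint 3: D(X) = {6,9}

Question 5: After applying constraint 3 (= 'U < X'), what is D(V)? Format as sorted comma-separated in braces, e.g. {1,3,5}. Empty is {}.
Answer: {2,3,7,8}

Derivation:
Constraint 1 (V < U) on D(V)={2,3,7,8,9} D(U)={2,4,5,6,7,9}: V {2,3,7,8,9}->{2,3,7,8}; U {2,4,5,6,7,9}->{4,5,6,7,9}
Constraint 2 (X != V) on D(X)={4,6,9} D(V)={2,3,7,8}: no change
Constraint 3 (U < X) on D(U)={4,5,6,7,9} D(X)={4,6,9}: U {4,5,6,7,9}->{4,5,6,7}; X {4,6,9}->{6,9}
So after constraint 3: D(V) = {2,3,7,8}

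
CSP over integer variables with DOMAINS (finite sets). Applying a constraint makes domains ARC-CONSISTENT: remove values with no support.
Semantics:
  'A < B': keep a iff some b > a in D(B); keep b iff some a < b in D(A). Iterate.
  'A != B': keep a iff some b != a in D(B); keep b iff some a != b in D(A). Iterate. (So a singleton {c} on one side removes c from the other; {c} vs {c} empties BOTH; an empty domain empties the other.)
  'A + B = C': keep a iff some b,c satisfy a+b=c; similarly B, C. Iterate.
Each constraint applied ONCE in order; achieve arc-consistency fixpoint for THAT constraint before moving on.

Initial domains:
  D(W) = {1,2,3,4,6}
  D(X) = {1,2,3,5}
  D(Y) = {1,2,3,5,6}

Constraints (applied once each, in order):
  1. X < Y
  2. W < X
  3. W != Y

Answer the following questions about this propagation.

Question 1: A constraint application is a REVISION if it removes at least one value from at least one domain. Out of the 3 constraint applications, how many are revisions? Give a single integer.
Answer: 2

Derivation:
Constraint 1 (X < Y) on D(X)={1,2,3,5} D(Y)={1,2,3,5,6}: Y {1,2,3,5,6}->{2,3,5,6} => REVISION
Constraint 2 (W < X) on D(W)={1,2,3,4,6} D(X)={1,2,3,5}: W {1,2,3,4,6}->{1,2,3,4}; X {1,2,3,5}->{2,3,5} => REVISION
Constraint 3 (W != Y) on D(W)={1,2,3,4} D(Y)={2,3,5,6}: no change => not a revision
Total revisions = 2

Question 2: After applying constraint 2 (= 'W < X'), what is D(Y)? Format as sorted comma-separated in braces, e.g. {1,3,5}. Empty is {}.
Answer: {2,3,5,6}

Derivation:
Constraint 1 (X < Y) on D(X)={1,2,3,5} D(Y)={1,2,3,5,6}: Y {1,2,3,5,6}->{2,3,5,6}
Constraint 2 (W < X) on D(W)={1,2,3,4,6} D(X)={1,2,3,5}: W {1,2,3,4,6}->{1,2,3,4}; X {1,2,3,5}->{2,3,5}
So after constraint 2: D(Y) = {2,3,5,6}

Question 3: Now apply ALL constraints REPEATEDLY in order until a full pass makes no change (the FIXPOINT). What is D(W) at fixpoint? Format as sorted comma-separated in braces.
pass 0 (initial): D(W)={1,2,3,4,6}
pass 1: W {1,2,3,4,6}->{1,2,3,4}; X {1,2,3,5}->{2,3,5}; Y {1,2,3,5,6}->{2,3,5,6}
pass 2: Y {2,3,5,6}->{3,5,6}
pass 3: no change
Fixpoint after 3 passes: D(W) = {1,2,3,4}

Answer: {1,2,3,4}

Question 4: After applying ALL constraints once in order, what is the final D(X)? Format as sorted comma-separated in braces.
Answer: {2,3,5}

Derivation:
Constraint 1 (X < Y) on D(X)={1,2,3,5} D(Y)={1,2,3,5,6}: Y {1,2,3,5,6}->{2,3,5,6}
Constraint 2 (W < X) on D(W)={1,2,3,4,6} D(X)={1,2,3,5}: W {1,2,3,4,6}->{1,2,3,4}; X {1,2,3,5}->{2,3,5}
Constraint 3 (W != Y) on D(W)={1,2,3,4} D(Y)={2,3,5,6}: no change
So after all 3 constraints: D(X) = {2,3,5}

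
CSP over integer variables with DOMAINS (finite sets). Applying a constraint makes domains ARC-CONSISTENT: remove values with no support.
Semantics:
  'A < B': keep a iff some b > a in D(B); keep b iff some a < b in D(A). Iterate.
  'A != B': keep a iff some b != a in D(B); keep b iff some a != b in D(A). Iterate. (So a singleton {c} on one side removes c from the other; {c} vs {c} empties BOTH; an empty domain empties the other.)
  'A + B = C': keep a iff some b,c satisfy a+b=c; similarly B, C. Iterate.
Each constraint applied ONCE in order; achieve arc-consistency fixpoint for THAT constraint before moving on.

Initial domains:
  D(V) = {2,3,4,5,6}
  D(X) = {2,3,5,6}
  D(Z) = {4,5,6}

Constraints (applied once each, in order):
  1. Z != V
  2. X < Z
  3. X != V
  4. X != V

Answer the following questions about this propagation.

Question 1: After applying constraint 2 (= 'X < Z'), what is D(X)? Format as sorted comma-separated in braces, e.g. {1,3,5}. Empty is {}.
Answer: {2,3,5}

Derivation:
Constraint 1 (Z != V) on D(Z)={4,5,6} D(V)={2,3,4,5,6}: no change
Constraint 2 (X < Z) on D(X)={2,3,5,6} D(Z)={4,5,6}: X {2,3,5,6}->{2,3,5}
So after constraint 2: D(X) = {2,3,5}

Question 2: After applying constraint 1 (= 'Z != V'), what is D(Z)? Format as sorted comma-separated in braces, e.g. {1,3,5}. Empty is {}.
Constraint 1 (Z != V) on D(Z)={4,5,6} D(V)={2,3,4,5,6}: no change
So after constraint 1: D(Z) = {4,5,6}

Answer: {4,5,6}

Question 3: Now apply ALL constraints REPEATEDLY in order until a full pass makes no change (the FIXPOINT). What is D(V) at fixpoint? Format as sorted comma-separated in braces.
Answer: {2,3,4,5,6}

Derivation:
pass 0 (initial): D(V)={2,3,4,5,6}
pass 1: X {2,3,5,6}->{2,3,5}
pass 2: no change
Fixpoint after 2 passes: D(V) = {2,3,4,5,6}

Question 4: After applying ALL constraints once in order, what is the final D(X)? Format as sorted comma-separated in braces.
Answer: {2,3,5}

Derivation:
Constraint 1 (Z != V) on D(Z)={4,5,6} D(V)={2,3,4,5,6}: no change
Constraint 2 (X < Z) on D(X)={2,3,5,6} D(Z)={4,5,6}: X {2,3,5,6}->{2,3,5}
Constraint 3 (X != V) on D(X)={2,3,5} D(V)={2,3,4,5,6}: no change
Constraint 4 (X != V) on D(X)={2,3,5} D(V)={2,3,4,5,6}: no change
So after all 4 constraints: D(X) = {2,3,5}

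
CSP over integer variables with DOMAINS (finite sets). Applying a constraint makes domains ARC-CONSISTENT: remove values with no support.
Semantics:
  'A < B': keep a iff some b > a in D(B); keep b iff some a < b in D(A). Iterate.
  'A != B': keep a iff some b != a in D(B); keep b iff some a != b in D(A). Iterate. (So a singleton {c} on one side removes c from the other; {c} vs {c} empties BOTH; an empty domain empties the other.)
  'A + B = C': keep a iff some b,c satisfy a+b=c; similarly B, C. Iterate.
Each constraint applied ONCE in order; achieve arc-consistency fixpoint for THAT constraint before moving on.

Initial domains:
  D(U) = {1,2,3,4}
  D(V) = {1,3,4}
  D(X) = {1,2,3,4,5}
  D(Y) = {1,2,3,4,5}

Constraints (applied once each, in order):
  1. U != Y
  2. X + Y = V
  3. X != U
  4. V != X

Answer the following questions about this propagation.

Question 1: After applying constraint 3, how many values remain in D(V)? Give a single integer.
Constraint 1 (U != Y) on D(U)={1,2,3,4} D(Y)={1,2,3,4,5}: no change
Constraint 2 (X + Y = V) on D(X)={1,2,3,4,5} D(Y)={1,2,3,4,5} D(V)={1,3,4}: X {1,2,3,4,5}->{1,2,3}; Y {1,2,3,4,5}->{1,2,3}; V {1,3,4}->{3,4}
Constraint 3 (X != U) on D(X)={1,2,3} D(U)={1,2,3,4}: no change
So after constraint 3: D(V)={3,4}, size = 2

Answer: 2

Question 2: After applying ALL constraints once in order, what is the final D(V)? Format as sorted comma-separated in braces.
Constraint 1 (U != Y) on D(U)={1,2,3,4} D(Y)={1,2,3,4,5}: no change
Constraint 2 (X + Y = V) on D(X)={1,2,3,4,5} D(Y)={1,2,3,4,5} D(V)={1,3,4}: X {1,2,3,4,5}->{1,2,3}; Y {1,2,3,4,5}->{1,2,3}; V {1,3,4}->{3,4}
Constraint 3 (X != U) on D(X)={1,2,3} D(U)={1,2,3,4}: no change
Constraint 4 (V != X) on D(V)={3,4} D(X)={1,2,3}: no change
So after all 4 constraints: D(V) = {3,4}

Answer: {3,4}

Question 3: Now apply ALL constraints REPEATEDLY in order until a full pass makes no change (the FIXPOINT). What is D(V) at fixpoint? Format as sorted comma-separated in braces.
pass 0 (initial): D(V)={1,3,4}
pass 1: V {1,3,4}->{3,4}; X {1,2,3,4,5}->{1,2,3}; Y {1,2,3,4,5}->{1,2,3}
pass 2: no change
Fixpoint after 2 passes: D(V) = {3,4}

Answer: {3,4}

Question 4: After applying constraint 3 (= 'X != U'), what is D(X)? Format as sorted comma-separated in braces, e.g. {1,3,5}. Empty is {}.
Constraint 1 (U != Y) on D(U)={1,2,3,4} D(Y)={1,2,3,4,5}: no change
Constraint 2 (X + Y = V) on D(X)={1,2,3,4,5} D(Y)={1,2,3,4,5} D(V)={1,3,4}: X {1,2,3,4,5}->{1,2,3}; Y {1,2,3,4,5}->{1,2,3}; V {1,3,4}->{3,4}
Constraint 3 (X != U) on D(X)={1,2,3} D(U)={1,2,3,4}: no change
So after constraint 3: D(X) = {1,2,3}

Answer: {1,2,3}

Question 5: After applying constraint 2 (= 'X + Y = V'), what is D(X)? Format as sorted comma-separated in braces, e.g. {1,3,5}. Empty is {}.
Constraint 1 (U != Y) on D(U)={1,2,3,4} D(Y)={1,2,3,4,5}: no change
Constraint 2 (X + Y = V) on D(X)={1,2,3,4,5} D(Y)={1,2,3,4,5} D(V)={1,3,4}: X {1,2,3,4,5}->{1,2,3}; Y {1,2,3,4,5}->{1,2,3}; V {1,3,4}->{3,4}
So after constraint 2: D(X) = {1,2,3}

Answer: {1,2,3}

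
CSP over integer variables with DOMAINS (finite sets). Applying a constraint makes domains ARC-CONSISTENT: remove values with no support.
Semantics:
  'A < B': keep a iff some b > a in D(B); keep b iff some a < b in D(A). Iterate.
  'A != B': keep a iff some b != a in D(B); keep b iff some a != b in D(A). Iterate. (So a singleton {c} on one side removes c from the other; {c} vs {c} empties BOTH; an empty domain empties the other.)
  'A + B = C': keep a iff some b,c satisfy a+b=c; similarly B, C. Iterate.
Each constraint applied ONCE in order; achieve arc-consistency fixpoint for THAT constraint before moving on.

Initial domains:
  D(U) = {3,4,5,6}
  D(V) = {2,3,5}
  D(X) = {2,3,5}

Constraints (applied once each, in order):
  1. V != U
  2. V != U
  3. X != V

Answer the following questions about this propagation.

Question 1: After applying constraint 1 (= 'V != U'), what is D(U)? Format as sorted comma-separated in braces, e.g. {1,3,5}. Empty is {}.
Answer: {3,4,5,6}

Derivation:
Constraint 1 (V != U) on D(V)={2,3,5} D(U)={3,4,5,6}: no change
So after constraint 1: D(U) = {3,4,5,6}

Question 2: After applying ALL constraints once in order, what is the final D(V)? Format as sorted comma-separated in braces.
Constraint 1 (V != U) on D(V)={2,3,5} D(U)={3,4,5,6}: no change
Constraint 2 (V != U) on D(V)={2,3,5} D(U)={3,4,5,6}: no change
Constraint 3 (X != V) on D(X)={2,3,5} D(V)={2,3,5}: no change
So after all 3 constraints: D(V) = {2,3,5}

Answer: {2,3,5}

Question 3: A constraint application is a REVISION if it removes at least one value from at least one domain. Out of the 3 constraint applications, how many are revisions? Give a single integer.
Constraint 1 (V != U) on D(V)={2,3,5} D(U)={3,4,5,6}: no change => not a revision
Constraint 2 (V != U) on D(V)={2,3,5} D(U)={3,4,5,6}: no change => not a revision
Constraint 3 (X != V) on D(X)={2,3,5} D(V)={2,3,5}: no change => not a revision
Total revisions = 0

Answer: 0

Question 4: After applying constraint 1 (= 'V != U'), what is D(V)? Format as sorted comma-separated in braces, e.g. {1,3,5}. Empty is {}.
Constraint 1 (V != U) on D(V)={2,3,5} D(U)={3,4,5,6}: no change
So after constraint 1: D(V) = {2,3,5}

Answer: {2,3,5}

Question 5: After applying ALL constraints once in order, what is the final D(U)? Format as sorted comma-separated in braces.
Answer: {3,4,5,6}

Derivation:
Constraint 1 (V != U) on D(V)={2,3,5} D(U)={3,4,5,6}: no change
Constraint 2 (V != U) on D(V)={2,3,5} D(U)={3,4,5,6}: no change
Constraint 3 (X != V) on D(X)={2,3,5} D(V)={2,3,5}: no change
So after all 3 constraints: D(U) = {3,4,5,6}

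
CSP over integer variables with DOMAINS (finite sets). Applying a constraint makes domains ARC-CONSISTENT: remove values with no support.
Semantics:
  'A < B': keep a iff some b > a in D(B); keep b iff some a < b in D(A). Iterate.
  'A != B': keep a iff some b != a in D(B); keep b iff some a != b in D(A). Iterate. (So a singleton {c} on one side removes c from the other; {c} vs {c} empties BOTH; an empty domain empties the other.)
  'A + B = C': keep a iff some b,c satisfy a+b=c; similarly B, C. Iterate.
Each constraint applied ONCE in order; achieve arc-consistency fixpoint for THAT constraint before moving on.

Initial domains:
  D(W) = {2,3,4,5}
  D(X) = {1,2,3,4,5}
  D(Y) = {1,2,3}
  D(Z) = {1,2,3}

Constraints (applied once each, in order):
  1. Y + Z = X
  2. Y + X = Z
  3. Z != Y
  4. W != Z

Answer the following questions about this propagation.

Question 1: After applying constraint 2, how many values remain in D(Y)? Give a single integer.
Constraint 1 (Y + Z = X) on D(Y)={1,2,3} D(Z)={1,2,3} D(X)={1,2,3,4,5}: X {1,2,3,4,5}->{2,3,4,5}
Constraint 2 (Y + X = Z) on D(Y)={1,2,3} D(X)={2,3,4,5} D(Z)={1,2,3}: Y {1,2,3}->{1}; X {2,3,4,5}->{2}; Z {1,2,3}->{3}
So after constraint 2: D(Y)={1}, size = 1

Answer: 1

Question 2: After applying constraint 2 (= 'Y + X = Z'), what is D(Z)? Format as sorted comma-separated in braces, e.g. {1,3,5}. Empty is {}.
Answer: {3}

Derivation:
Constraint 1 (Y + Z = X) on D(Y)={1,2,3} D(Z)={1,2,3} D(X)={1,2,3,4,5}: X {1,2,3,4,5}->{2,3,4,5}
Constraint 2 (Y + X = Z) on D(Y)={1,2,3} D(X)={2,3,4,5} D(Z)={1,2,3}: Y {1,2,3}->{1}; X {2,3,4,5}->{2}; Z {1,2,3}->{3}
So after constraint 2: D(Z) = {3}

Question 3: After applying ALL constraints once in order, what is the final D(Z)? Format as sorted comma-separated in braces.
Answer: {3}

Derivation:
Constraint 1 (Y + Z = X) on D(Y)={1,2,3} D(Z)={1,2,3} D(X)={1,2,3,4,5}: X {1,2,3,4,5}->{2,3,4,5}
Constraint 2 (Y + X = Z) on D(Y)={1,2,3} D(X)={2,3,4,5} D(Z)={1,2,3}: Y {1,2,3}->{1}; X {2,3,4,5}->{2}; Z {1,2,3}->{3}
Constraint 3 (Z != Y) on D(Z)={3} D(Y)={1}: no change
Constraint 4 (W != Z) on D(W)={2,3,4,5} D(Z)={3}: W {2,3,4,5}->{2,4,5}
So after all 4 constraints: D(Z) = {3}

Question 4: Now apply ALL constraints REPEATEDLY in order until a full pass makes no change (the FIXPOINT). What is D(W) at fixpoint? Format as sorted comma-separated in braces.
Answer: {}

Derivation:
pass 0 (initial): D(W)={2,3,4,5}
pass 1: W {2,3,4,5}->{2,4,5}; X {1,2,3,4,5}->{2}; Y {1,2,3}->{1}; Z {1,2,3}->{3}
pass 2: W {2,4,5}->{}; X {2}->{}; Y {1}->{}; Z {3}->{}
pass 3: no change
Fixpoint after 3 passes: D(W) = {}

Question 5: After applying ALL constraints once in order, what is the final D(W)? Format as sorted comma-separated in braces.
Constraint 1 (Y + Z = X) on D(Y)={1,2,3} D(Z)={1,2,3} D(X)={1,2,3,4,5}: X {1,2,3,4,5}->{2,3,4,5}
Constraint 2 (Y + X = Z) on D(Y)={1,2,3} D(X)={2,3,4,5} D(Z)={1,2,3}: Y {1,2,3}->{1}; X {2,3,4,5}->{2}; Z {1,2,3}->{3}
Constraint 3 (Z != Y) on D(Z)={3} D(Y)={1}: no change
Constraint 4 (W != Z) on D(W)={2,3,4,5} D(Z)={3}: W {2,3,4,5}->{2,4,5}
So after all 4 constraints: D(W) = {2,4,5}

Answer: {2,4,5}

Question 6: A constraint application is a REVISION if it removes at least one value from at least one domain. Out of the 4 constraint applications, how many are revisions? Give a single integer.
Constraint 1 (Y + Z = X) on D(Y)={1,2,3} D(Z)={1,2,3} D(X)={1,2,3,4,5}: X {1,2,3,4,5}->{2,3,4,5} => REVISION
Constraint 2 (Y + X = Z) on D(Y)={1,2,3} D(X)={2,3,4,5} D(Z)={1,2,3}: Y {1,2,3}->{1}; X {2,3,4,5}->{2}; Z {1,2,3}->{3} => REVISION
Constraint 3 (Z != Y) on D(Z)={3} D(Y)={1}: no change => not a revision
Constraint 4 (W != Z) on D(W)={2,3,4,5} D(Z)={3}: W {2,3,4,5}->{2,4,5} => REVISION
Total revisions = 3

Answer: 3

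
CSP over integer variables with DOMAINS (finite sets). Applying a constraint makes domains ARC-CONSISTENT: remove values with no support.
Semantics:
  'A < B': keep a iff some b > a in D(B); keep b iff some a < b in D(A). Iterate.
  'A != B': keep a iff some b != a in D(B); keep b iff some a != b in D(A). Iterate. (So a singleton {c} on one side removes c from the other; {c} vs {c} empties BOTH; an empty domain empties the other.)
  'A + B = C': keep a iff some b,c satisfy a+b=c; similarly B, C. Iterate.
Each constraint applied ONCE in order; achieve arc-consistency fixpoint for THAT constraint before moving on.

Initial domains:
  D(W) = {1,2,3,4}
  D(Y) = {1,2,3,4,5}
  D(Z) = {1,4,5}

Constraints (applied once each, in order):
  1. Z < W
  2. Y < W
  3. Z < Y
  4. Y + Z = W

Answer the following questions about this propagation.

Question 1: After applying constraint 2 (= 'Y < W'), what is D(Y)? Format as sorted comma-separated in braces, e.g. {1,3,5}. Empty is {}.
Constraint 1 (Z < W) on D(Z)={1,4,5} D(W)={1,2,3,4}: Z {1,4,5}->{1}; W {1,2,3,4}->{2,3,4}
Constraint 2 (Y < W) on D(Y)={1,2,3,4,5} D(W)={2,3,4}: Y {1,2,3,4,5}->{1,2,3}
So after constraint 2: D(Y) = {1,2,3}

Answer: {1,2,3}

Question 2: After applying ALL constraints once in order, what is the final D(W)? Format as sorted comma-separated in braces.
Constraint 1 (Z < W) on D(Z)={1,4,5} D(W)={1,2,3,4}: Z {1,4,5}->{1}; W {1,2,3,4}->{2,3,4}
Constraint 2 (Y < W) on D(Y)={1,2,3,4,5} D(W)={2,3,4}: Y {1,2,3,4,5}->{1,2,3}
Constraint 3 (Z < Y) on D(Z)={1} D(Y)={1,2,3}: Y {1,2,3}->{2,3}
Constraint 4 (Y + Z = W) on D(Y)={2,3} D(Z)={1} D(W)={2,3,4}: W {2,3,4}->{3,4}
So after all 4 constraints: D(W) = {3,4}

Answer: {3,4}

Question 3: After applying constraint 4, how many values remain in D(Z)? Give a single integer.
Constraint 1 (Z < W) on D(Z)={1,4,5} D(W)={1,2,3,4}: Z {1,4,5}->{1}; W {1,2,3,4}->{2,3,4}
Constraint 2 (Y < W) on D(Y)={1,2,3,4,5} D(W)={2,3,4}: Y {1,2,3,4,5}->{1,2,3}
Constraint 3 (Z < Y) on D(Z)={1} D(Y)={1,2,3}: Y {1,2,3}->{2,3}
Constraint 4 (Y + Z = W) on D(Y)={2,3} D(Z)={1} D(W)={2,3,4}: W {2,3,4}->{3,4}
So after constraint 4: D(Z)={1}, size = 1

Answer: 1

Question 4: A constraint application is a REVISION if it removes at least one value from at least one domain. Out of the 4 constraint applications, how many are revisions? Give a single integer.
Constraint 1 (Z < W) on D(Z)={1,4,5} D(W)={1,2,3,4}: Z {1,4,5}->{1}; W {1,2,3,4}->{2,3,4} => REVISION
Constraint 2 (Y < W) on D(Y)={1,2,3,4,5} D(W)={2,3,4}: Y {1,2,3,4,5}->{1,2,3} => REVISION
Constraint 3 (Z < Y) on D(Z)={1} D(Y)={1,2,3}: Y {1,2,3}->{2,3} => REVISION
Constraint 4 (Y + Z = W) on D(Y)={2,3} D(Z)={1} D(W)={2,3,4}: W {2,3,4}->{3,4} => REVISION
Total revisions = 4

Answer: 4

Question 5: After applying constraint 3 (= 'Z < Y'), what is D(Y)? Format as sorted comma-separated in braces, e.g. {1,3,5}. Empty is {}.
Answer: {2,3}

Derivation:
Constraint 1 (Z < W) on D(Z)={1,4,5} D(W)={1,2,3,4}: Z {1,4,5}->{1}; W {1,2,3,4}->{2,3,4}
Constraint 2 (Y < W) on D(Y)={1,2,3,4,5} D(W)={2,3,4}: Y {1,2,3,4,5}->{1,2,3}
Constraint 3 (Z < Y) on D(Z)={1} D(Y)={1,2,3}: Y {1,2,3}->{2,3}
So after constraint 3: D(Y) = {2,3}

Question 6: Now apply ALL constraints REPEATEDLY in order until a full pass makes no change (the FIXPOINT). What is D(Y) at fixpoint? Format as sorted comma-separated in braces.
pass 0 (initial): D(Y)={1,2,3,4,5}
pass 1: W {1,2,3,4}->{3,4}; Y {1,2,3,4,5}->{2,3}; Z {1,4,5}->{1}
pass 2: no change
Fixpoint after 2 passes: D(Y) = {2,3}

Answer: {2,3}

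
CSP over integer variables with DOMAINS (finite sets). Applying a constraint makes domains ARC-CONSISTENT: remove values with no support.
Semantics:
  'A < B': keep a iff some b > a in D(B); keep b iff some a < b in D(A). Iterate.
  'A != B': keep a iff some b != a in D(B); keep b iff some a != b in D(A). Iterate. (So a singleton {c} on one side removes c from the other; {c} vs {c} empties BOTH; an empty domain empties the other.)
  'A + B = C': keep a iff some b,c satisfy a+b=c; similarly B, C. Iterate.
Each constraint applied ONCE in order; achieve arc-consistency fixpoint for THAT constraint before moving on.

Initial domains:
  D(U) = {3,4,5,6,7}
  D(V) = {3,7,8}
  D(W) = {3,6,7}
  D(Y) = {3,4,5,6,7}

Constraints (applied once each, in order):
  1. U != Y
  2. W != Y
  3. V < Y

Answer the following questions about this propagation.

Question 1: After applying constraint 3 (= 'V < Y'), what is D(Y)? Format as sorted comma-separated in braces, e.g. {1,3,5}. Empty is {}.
Answer: {4,5,6,7}

Derivation:
Constraint 1 (U != Y) on D(U)={3,4,5,6,7} D(Y)={3,4,5,6,7}: no change
Constraint 2 (W != Y) on D(W)={3,6,7} D(Y)={3,4,5,6,7}: no change
Constraint 3 (V < Y) on D(V)={3,7,8} D(Y)={3,4,5,6,7}: V {3,7,8}->{3}; Y {3,4,5,6,7}->{4,5,6,7}
So after constraint 3: D(Y) = {4,5,6,7}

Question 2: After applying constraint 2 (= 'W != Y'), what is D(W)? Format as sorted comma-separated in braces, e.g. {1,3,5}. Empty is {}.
Answer: {3,6,7}

Derivation:
Constraint 1 (U != Y) on D(U)={3,4,5,6,7} D(Y)={3,4,5,6,7}: no change
Constraint 2 (W != Y) on D(W)={3,6,7} D(Y)={3,4,5,6,7}: no change
So after constraint 2: D(W) = {3,6,7}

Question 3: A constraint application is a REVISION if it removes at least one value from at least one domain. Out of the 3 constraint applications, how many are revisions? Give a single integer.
Answer: 1

Derivation:
Constraint 1 (U != Y) on D(U)={3,4,5,6,7} D(Y)={3,4,5,6,7}: no change => not a revision
Constraint 2 (W != Y) on D(W)={3,6,7} D(Y)={3,4,5,6,7}: no change => not a revision
Constraint 3 (V < Y) on D(V)={3,7,8} D(Y)={3,4,5,6,7}: V {3,7,8}->{3}; Y {3,4,5,6,7}->{4,5,6,7} => REVISION
Total revisions = 1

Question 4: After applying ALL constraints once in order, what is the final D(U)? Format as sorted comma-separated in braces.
Answer: {3,4,5,6,7}

Derivation:
Constraint 1 (U != Y) on D(U)={3,4,5,6,7} D(Y)={3,4,5,6,7}: no change
Constraint 2 (W != Y) on D(W)={3,6,7} D(Y)={3,4,5,6,7}: no change
Constraint 3 (V < Y) on D(V)={3,7,8} D(Y)={3,4,5,6,7}: V {3,7,8}->{3}; Y {3,4,5,6,7}->{4,5,6,7}
So after all 3 constraints: D(U) = {3,4,5,6,7}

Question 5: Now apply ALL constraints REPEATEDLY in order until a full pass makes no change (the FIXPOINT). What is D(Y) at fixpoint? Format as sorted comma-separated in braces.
Answer: {4,5,6,7}

Derivation:
pass 0 (initial): D(Y)={3,4,5,6,7}
pass 1: V {3,7,8}->{3}; Y {3,4,5,6,7}->{4,5,6,7}
pass 2: no change
Fixpoint after 2 passes: D(Y) = {4,5,6,7}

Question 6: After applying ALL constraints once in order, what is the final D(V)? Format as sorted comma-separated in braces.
Constraint 1 (U != Y) on D(U)={3,4,5,6,7} D(Y)={3,4,5,6,7}: no change
Constraint 2 (W != Y) on D(W)={3,6,7} D(Y)={3,4,5,6,7}: no change
Constraint 3 (V < Y) on D(V)={3,7,8} D(Y)={3,4,5,6,7}: V {3,7,8}->{3}; Y {3,4,5,6,7}->{4,5,6,7}
So after all 3 constraints: D(V) = {3}

Answer: {3}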